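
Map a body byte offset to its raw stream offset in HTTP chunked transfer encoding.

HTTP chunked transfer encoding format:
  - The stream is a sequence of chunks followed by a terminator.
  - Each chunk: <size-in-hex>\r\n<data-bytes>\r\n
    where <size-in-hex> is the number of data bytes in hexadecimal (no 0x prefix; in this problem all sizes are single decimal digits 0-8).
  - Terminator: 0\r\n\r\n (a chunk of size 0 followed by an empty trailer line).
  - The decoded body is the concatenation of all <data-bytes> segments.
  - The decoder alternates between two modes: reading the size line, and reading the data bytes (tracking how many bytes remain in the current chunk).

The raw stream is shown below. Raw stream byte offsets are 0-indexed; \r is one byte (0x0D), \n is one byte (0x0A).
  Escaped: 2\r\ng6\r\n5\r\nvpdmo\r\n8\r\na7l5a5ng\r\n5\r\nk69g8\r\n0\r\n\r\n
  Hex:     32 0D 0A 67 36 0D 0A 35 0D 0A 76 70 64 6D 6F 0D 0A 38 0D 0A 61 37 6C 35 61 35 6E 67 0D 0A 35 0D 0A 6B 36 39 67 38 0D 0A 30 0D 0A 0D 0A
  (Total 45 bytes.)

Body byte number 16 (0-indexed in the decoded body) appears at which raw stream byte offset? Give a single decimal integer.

Answer: 34

Derivation:
Chunk 1: stream[0..1]='2' size=0x2=2, data at stream[3..5]='g6' -> body[0..2], body so far='g6'
Chunk 2: stream[7..8]='5' size=0x5=5, data at stream[10..15]='vpdmo' -> body[2..7], body so far='g6vpdmo'
Chunk 3: stream[17..18]='8' size=0x8=8, data at stream[20..28]='a7l5a5ng' -> body[7..15], body so far='g6vpdmoa7l5a5ng'
Chunk 4: stream[30..31]='5' size=0x5=5, data at stream[33..38]='k69g8' -> body[15..20], body so far='g6vpdmoa7l5a5ngk69g8'
Chunk 5: stream[40..41]='0' size=0 (terminator). Final body='g6vpdmoa7l5a5ngk69g8' (20 bytes)
Body byte 16 at stream offset 34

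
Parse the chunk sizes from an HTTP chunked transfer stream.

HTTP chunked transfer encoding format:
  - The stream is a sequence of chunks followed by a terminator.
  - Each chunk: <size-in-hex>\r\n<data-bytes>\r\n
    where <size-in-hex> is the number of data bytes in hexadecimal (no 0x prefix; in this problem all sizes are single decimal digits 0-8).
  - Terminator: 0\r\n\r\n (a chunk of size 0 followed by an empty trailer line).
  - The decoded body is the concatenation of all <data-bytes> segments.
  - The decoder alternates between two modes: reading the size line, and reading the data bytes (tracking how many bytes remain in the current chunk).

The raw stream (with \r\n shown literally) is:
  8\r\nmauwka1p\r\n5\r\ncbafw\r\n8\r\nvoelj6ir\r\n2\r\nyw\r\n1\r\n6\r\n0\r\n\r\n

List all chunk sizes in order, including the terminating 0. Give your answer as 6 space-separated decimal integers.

Answer: 8 5 8 2 1 0

Derivation:
Chunk 1: stream[0..1]='8' size=0x8=8, data at stream[3..11]='mauwka1p' -> body[0..8], body so far='mauwka1p'
Chunk 2: stream[13..14]='5' size=0x5=5, data at stream[16..21]='cbafw' -> body[8..13], body so far='mauwka1pcbafw'
Chunk 3: stream[23..24]='8' size=0x8=8, data at stream[26..34]='voelj6ir' -> body[13..21], body so far='mauwka1pcbafwvoelj6ir'
Chunk 4: stream[36..37]='2' size=0x2=2, data at stream[39..41]='yw' -> body[21..23], body so far='mauwka1pcbafwvoelj6iryw'
Chunk 5: stream[43..44]='1' size=0x1=1, data at stream[46..47]='6' -> body[23..24], body so far='mauwka1pcbafwvoelj6iryw6'
Chunk 6: stream[49..50]='0' size=0 (terminator). Final body='mauwka1pcbafwvoelj6iryw6' (24 bytes)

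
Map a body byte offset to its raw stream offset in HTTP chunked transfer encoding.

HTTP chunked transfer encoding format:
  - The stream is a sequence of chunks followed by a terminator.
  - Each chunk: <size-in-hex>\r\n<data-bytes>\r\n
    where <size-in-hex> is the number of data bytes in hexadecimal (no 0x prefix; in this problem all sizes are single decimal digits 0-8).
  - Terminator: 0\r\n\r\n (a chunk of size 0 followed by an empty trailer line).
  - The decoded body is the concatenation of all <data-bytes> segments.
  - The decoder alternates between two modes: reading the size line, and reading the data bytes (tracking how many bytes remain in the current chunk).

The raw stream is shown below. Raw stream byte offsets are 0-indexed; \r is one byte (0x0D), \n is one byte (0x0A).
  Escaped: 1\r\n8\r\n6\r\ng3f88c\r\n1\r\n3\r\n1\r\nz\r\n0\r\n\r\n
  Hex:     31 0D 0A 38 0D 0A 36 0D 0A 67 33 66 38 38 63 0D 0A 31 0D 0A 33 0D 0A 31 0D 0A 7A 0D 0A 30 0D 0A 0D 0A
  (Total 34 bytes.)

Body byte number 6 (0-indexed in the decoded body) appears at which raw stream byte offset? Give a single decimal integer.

Chunk 1: stream[0..1]='1' size=0x1=1, data at stream[3..4]='8' -> body[0..1], body so far='8'
Chunk 2: stream[6..7]='6' size=0x6=6, data at stream[9..15]='g3f88c' -> body[1..7], body so far='8g3f88c'
Chunk 3: stream[17..18]='1' size=0x1=1, data at stream[20..21]='3' -> body[7..8], body so far='8g3f88c3'
Chunk 4: stream[23..24]='1' size=0x1=1, data at stream[26..27]='z' -> body[8..9], body so far='8g3f88c3z'
Chunk 5: stream[29..30]='0' size=0 (terminator). Final body='8g3f88c3z' (9 bytes)
Body byte 6 at stream offset 14

Answer: 14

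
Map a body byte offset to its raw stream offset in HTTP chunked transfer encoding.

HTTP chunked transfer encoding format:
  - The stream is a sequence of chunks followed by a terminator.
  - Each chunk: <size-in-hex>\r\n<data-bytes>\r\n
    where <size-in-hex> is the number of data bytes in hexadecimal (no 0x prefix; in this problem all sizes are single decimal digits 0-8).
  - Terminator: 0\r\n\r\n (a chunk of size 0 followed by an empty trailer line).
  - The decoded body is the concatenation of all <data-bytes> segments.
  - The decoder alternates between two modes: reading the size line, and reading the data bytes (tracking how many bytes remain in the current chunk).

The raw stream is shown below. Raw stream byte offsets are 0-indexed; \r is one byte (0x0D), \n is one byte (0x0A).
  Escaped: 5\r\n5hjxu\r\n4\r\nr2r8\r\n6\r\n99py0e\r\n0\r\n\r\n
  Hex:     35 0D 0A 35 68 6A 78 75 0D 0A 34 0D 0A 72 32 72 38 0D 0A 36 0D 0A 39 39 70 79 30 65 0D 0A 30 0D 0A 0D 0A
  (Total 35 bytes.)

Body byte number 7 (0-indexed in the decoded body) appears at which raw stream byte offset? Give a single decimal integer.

Chunk 1: stream[0..1]='5' size=0x5=5, data at stream[3..8]='5hjxu' -> body[0..5], body so far='5hjxu'
Chunk 2: stream[10..11]='4' size=0x4=4, data at stream[13..17]='r2r8' -> body[5..9], body so far='5hjxur2r8'
Chunk 3: stream[19..20]='6' size=0x6=6, data at stream[22..28]='99py0e' -> body[9..15], body so far='5hjxur2r899py0e'
Chunk 4: stream[30..31]='0' size=0 (terminator). Final body='5hjxur2r899py0e' (15 bytes)
Body byte 7 at stream offset 15

Answer: 15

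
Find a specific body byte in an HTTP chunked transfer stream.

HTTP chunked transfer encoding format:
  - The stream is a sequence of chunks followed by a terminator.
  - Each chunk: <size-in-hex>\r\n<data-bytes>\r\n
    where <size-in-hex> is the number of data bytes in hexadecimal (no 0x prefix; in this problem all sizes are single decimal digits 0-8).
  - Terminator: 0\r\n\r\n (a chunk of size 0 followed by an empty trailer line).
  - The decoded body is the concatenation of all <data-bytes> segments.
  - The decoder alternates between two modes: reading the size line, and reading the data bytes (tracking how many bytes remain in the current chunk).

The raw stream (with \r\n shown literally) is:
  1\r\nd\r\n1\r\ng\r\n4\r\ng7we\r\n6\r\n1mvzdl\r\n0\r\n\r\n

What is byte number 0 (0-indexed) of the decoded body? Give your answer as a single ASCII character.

Answer: d

Derivation:
Chunk 1: stream[0..1]='1' size=0x1=1, data at stream[3..4]='d' -> body[0..1], body so far='d'
Chunk 2: stream[6..7]='1' size=0x1=1, data at stream[9..10]='g' -> body[1..2], body so far='dg'
Chunk 3: stream[12..13]='4' size=0x4=4, data at stream[15..19]='g7we' -> body[2..6], body so far='dgg7we'
Chunk 4: stream[21..22]='6' size=0x6=6, data at stream[24..30]='1mvzdl' -> body[6..12], body so far='dgg7we1mvzdl'
Chunk 5: stream[32..33]='0' size=0 (terminator). Final body='dgg7we1mvzdl' (12 bytes)
Body byte 0 = 'd'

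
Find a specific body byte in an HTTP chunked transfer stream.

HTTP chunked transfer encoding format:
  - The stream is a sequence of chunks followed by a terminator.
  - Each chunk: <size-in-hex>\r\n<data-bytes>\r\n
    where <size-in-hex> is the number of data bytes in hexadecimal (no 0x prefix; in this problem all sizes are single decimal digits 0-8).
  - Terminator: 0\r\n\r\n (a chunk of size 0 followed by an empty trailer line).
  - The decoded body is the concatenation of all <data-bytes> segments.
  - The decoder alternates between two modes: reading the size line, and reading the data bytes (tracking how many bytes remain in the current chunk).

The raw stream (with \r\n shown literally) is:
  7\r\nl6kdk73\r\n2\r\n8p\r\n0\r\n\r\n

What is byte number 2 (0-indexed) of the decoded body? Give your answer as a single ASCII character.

Chunk 1: stream[0..1]='7' size=0x7=7, data at stream[3..10]='l6kdk73' -> body[0..7], body so far='l6kdk73'
Chunk 2: stream[12..13]='2' size=0x2=2, data at stream[15..17]='8p' -> body[7..9], body so far='l6kdk738p'
Chunk 3: stream[19..20]='0' size=0 (terminator). Final body='l6kdk738p' (9 bytes)
Body byte 2 = 'k'

Answer: k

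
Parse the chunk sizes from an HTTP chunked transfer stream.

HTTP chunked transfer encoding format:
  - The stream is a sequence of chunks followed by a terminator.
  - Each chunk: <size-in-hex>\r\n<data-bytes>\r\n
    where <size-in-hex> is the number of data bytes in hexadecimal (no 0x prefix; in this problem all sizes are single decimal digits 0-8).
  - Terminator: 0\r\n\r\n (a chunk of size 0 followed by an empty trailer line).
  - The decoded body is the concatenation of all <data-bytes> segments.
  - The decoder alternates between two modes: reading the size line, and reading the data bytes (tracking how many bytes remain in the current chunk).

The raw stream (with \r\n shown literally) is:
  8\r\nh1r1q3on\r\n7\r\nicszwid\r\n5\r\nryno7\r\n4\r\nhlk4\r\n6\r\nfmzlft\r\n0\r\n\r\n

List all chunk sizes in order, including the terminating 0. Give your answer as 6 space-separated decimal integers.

Chunk 1: stream[0..1]='8' size=0x8=8, data at stream[3..11]='h1r1q3on' -> body[0..8], body so far='h1r1q3on'
Chunk 2: stream[13..14]='7' size=0x7=7, data at stream[16..23]='icszwid' -> body[8..15], body so far='h1r1q3onicszwid'
Chunk 3: stream[25..26]='5' size=0x5=5, data at stream[28..33]='ryno7' -> body[15..20], body so far='h1r1q3onicszwidryno7'
Chunk 4: stream[35..36]='4' size=0x4=4, data at stream[38..42]='hlk4' -> body[20..24], body so far='h1r1q3onicszwidryno7hlk4'
Chunk 5: stream[44..45]='6' size=0x6=6, data at stream[47..53]='fmzlft' -> body[24..30], body so far='h1r1q3onicszwidryno7hlk4fmzlft'
Chunk 6: stream[55..56]='0' size=0 (terminator). Final body='h1r1q3onicszwidryno7hlk4fmzlft' (30 bytes)

Answer: 8 7 5 4 6 0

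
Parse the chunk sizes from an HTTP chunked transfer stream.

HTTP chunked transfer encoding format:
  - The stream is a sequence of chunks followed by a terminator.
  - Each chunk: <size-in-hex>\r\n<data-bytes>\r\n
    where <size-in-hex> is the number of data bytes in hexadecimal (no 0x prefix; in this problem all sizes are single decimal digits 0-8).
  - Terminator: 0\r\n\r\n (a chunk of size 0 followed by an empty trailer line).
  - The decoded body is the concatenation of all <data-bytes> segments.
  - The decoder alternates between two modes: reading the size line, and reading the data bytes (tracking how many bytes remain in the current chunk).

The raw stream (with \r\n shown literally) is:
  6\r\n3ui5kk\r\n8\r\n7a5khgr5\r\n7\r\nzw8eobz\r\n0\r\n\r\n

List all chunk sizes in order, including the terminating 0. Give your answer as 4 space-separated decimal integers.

Chunk 1: stream[0..1]='6' size=0x6=6, data at stream[3..9]='3ui5kk' -> body[0..6], body so far='3ui5kk'
Chunk 2: stream[11..12]='8' size=0x8=8, data at stream[14..22]='7a5khgr5' -> body[6..14], body so far='3ui5kk7a5khgr5'
Chunk 3: stream[24..25]='7' size=0x7=7, data at stream[27..34]='zw8eobz' -> body[14..21], body so far='3ui5kk7a5khgr5zw8eobz'
Chunk 4: stream[36..37]='0' size=0 (terminator). Final body='3ui5kk7a5khgr5zw8eobz' (21 bytes)

Answer: 6 8 7 0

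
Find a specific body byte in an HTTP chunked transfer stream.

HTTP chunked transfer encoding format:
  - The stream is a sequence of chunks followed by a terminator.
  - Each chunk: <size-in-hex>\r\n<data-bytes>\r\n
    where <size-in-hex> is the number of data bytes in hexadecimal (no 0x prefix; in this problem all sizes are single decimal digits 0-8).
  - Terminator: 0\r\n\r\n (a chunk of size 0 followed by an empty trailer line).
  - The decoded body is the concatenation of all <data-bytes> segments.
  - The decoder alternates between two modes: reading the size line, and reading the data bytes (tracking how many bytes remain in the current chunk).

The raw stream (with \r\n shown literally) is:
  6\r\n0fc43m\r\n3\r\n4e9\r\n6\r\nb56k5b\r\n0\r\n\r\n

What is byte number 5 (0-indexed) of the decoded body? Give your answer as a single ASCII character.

Chunk 1: stream[0..1]='6' size=0x6=6, data at stream[3..9]='0fc43m' -> body[0..6], body so far='0fc43m'
Chunk 2: stream[11..12]='3' size=0x3=3, data at stream[14..17]='4e9' -> body[6..9], body so far='0fc43m4e9'
Chunk 3: stream[19..20]='6' size=0x6=6, data at stream[22..28]='b56k5b' -> body[9..15], body so far='0fc43m4e9b56k5b'
Chunk 4: stream[30..31]='0' size=0 (terminator). Final body='0fc43m4e9b56k5b' (15 bytes)
Body byte 5 = 'm'

Answer: m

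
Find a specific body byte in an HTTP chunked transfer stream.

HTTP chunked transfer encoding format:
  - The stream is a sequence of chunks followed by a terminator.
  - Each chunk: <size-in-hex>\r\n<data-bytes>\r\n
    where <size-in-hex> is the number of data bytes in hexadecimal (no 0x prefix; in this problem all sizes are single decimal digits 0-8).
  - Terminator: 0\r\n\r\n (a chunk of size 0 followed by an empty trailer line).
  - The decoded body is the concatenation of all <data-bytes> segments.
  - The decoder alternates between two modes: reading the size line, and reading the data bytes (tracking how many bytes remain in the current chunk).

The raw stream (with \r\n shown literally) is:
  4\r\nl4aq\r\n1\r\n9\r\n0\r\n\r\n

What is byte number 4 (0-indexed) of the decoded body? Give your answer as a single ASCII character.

Chunk 1: stream[0..1]='4' size=0x4=4, data at stream[3..7]='l4aq' -> body[0..4], body so far='l4aq'
Chunk 2: stream[9..10]='1' size=0x1=1, data at stream[12..13]='9' -> body[4..5], body so far='l4aq9'
Chunk 3: stream[15..16]='0' size=0 (terminator). Final body='l4aq9' (5 bytes)
Body byte 4 = '9'

Answer: 9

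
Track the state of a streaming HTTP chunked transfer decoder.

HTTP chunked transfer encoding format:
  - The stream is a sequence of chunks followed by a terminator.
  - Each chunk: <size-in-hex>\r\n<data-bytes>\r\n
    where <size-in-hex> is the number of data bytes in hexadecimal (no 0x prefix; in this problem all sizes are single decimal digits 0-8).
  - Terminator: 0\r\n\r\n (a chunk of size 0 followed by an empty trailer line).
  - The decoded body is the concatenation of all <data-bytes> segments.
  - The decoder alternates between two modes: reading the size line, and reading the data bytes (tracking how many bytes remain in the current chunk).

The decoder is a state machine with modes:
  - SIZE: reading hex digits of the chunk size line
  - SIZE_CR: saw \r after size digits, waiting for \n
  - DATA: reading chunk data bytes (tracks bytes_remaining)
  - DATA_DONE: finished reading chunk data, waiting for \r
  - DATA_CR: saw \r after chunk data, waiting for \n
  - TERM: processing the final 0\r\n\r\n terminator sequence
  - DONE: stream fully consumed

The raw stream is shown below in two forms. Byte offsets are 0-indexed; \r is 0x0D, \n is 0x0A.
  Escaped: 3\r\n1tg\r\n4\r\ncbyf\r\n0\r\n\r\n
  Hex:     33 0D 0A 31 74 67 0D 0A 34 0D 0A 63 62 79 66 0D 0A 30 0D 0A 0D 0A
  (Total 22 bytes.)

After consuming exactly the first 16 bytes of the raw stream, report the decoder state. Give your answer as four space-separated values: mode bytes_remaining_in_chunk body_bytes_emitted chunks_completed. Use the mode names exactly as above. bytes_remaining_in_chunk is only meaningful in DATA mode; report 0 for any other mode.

Byte 0 = '3': mode=SIZE remaining=0 emitted=0 chunks_done=0
Byte 1 = 0x0D: mode=SIZE_CR remaining=0 emitted=0 chunks_done=0
Byte 2 = 0x0A: mode=DATA remaining=3 emitted=0 chunks_done=0
Byte 3 = '1': mode=DATA remaining=2 emitted=1 chunks_done=0
Byte 4 = 't': mode=DATA remaining=1 emitted=2 chunks_done=0
Byte 5 = 'g': mode=DATA_DONE remaining=0 emitted=3 chunks_done=0
Byte 6 = 0x0D: mode=DATA_CR remaining=0 emitted=3 chunks_done=0
Byte 7 = 0x0A: mode=SIZE remaining=0 emitted=3 chunks_done=1
Byte 8 = '4': mode=SIZE remaining=0 emitted=3 chunks_done=1
Byte 9 = 0x0D: mode=SIZE_CR remaining=0 emitted=3 chunks_done=1
Byte 10 = 0x0A: mode=DATA remaining=4 emitted=3 chunks_done=1
Byte 11 = 'c': mode=DATA remaining=3 emitted=4 chunks_done=1
Byte 12 = 'b': mode=DATA remaining=2 emitted=5 chunks_done=1
Byte 13 = 'y': mode=DATA remaining=1 emitted=6 chunks_done=1
Byte 14 = 'f': mode=DATA_DONE remaining=0 emitted=7 chunks_done=1
Byte 15 = 0x0D: mode=DATA_CR remaining=0 emitted=7 chunks_done=1

Answer: DATA_CR 0 7 1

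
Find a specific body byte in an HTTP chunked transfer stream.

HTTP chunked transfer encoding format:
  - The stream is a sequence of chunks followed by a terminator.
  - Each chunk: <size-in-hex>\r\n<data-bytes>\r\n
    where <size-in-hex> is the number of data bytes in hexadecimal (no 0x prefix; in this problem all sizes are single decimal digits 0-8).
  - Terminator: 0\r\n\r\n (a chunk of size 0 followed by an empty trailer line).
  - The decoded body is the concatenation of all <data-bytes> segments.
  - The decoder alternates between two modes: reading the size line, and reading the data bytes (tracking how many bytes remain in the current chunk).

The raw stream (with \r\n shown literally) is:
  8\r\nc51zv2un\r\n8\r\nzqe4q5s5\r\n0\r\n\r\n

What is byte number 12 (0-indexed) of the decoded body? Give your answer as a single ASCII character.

Answer: q

Derivation:
Chunk 1: stream[0..1]='8' size=0x8=8, data at stream[3..11]='c51zv2un' -> body[0..8], body so far='c51zv2un'
Chunk 2: stream[13..14]='8' size=0x8=8, data at stream[16..24]='zqe4q5s5' -> body[8..16], body so far='c51zv2unzqe4q5s5'
Chunk 3: stream[26..27]='0' size=0 (terminator). Final body='c51zv2unzqe4q5s5' (16 bytes)
Body byte 12 = 'q'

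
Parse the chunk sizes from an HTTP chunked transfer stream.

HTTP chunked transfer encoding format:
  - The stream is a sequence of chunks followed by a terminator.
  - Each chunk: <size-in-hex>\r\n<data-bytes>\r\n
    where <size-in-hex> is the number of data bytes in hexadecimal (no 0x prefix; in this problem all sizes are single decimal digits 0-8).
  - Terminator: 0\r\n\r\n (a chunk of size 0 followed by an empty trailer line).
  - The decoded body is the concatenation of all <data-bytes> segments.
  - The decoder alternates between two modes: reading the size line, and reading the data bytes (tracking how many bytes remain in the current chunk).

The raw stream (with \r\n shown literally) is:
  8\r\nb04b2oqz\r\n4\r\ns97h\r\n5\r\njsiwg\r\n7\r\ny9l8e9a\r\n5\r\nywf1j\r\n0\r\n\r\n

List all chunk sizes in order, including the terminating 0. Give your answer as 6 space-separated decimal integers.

Chunk 1: stream[0..1]='8' size=0x8=8, data at stream[3..11]='b04b2oqz' -> body[0..8], body so far='b04b2oqz'
Chunk 2: stream[13..14]='4' size=0x4=4, data at stream[16..20]='s97h' -> body[8..12], body so far='b04b2oqzs97h'
Chunk 3: stream[22..23]='5' size=0x5=5, data at stream[25..30]='jsiwg' -> body[12..17], body so far='b04b2oqzs97hjsiwg'
Chunk 4: stream[32..33]='7' size=0x7=7, data at stream[35..42]='y9l8e9a' -> body[17..24], body so far='b04b2oqzs97hjsiwgy9l8e9a'
Chunk 5: stream[44..45]='5' size=0x5=5, data at stream[47..52]='ywf1j' -> body[24..29], body so far='b04b2oqzs97hjsiwgy9l8e9aywf1j'
Chunk 6: stream[54..55]='0' size=0 (terminator). Final body='b04b2oqzs97hjsiwgy9l8e9aywf1j' (29 bytes)

Answer: 8 4 5 7 5 0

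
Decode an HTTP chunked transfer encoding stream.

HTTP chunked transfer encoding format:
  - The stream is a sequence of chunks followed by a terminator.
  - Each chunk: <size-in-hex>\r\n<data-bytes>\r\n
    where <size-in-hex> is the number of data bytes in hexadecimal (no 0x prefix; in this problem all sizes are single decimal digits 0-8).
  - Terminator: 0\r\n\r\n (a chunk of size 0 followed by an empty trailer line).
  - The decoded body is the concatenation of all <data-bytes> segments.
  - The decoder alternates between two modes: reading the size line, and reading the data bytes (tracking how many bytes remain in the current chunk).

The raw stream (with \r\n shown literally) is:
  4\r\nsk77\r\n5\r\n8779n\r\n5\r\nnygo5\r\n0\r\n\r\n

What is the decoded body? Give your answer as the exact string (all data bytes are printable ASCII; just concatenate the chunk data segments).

Answer: sk778779nnygo5

Derivation:
Chunk 1: stream[0..1]='4' size=0x4=4, data at stream[3..7]='sk77' -> body[0..4], body so far='sk77'
Chunk 2: stream[9..10]='5' size=0x5=5, data at stream[12..17]='8779n' -> body[4..9], body so far='sk778779n'
Chunk 3: stream[19..20]='5' size=0x5=5, data at stream[22..27]='nygo5' -> body[9..14], body so far='sk778779nnygo5'
Chunk 4: stream[29..30]='0' size=0 (terminator). Final body='sk778779nnygo5' (14 bytes)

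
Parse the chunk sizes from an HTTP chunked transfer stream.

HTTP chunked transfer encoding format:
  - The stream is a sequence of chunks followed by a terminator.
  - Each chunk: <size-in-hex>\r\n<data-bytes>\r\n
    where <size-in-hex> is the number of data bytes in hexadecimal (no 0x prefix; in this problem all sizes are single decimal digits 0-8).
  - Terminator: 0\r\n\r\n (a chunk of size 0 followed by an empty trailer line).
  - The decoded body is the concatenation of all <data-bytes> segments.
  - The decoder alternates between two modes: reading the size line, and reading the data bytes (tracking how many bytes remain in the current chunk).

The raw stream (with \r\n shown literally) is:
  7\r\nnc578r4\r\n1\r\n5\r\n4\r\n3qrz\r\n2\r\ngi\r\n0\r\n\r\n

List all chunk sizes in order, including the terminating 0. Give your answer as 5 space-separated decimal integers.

Answer: 7 1 4 2 0

Derivation:
Chunk 1: stream[0..1]='7' size=0x7=7, data at stream[3..10]='nc578r4' -> body[0..7], body so far='nc578r4'
Chunk 2: stream[12..13]='1' size=0x1=1, data at stream[15..16]='5' -> body[7..8], body so far='nc578r45'
Chunk 3: stream[18..19]='4' size=0x4=4, data at stream[21..25]='3qrz' -> body[8..12], body so far='nc578r453qrz'
Chunk 4: stream[27..28]='2' size=0x2=2, data at stream[30..32]='gi' -> body[12..14], body so far='nc578r453qrzgi'
Chunk 5: stream[34..35]='0' size=0 (terminator). Final body='nc578r453qrzgi' (14 bytes)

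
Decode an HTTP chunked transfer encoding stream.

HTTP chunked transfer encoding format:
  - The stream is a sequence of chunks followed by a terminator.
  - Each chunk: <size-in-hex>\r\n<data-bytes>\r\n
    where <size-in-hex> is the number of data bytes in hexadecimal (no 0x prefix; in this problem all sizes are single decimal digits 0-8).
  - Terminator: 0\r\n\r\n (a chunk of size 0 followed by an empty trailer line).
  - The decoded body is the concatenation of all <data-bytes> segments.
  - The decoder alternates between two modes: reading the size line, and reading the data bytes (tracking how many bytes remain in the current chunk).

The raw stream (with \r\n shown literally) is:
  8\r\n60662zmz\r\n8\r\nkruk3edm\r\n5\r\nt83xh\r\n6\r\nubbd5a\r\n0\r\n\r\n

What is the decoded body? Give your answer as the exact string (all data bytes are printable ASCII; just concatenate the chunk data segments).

Answer: 60662zmzkruk3edmt83xhubbd5a

Derivation:
Chunk 1: stream[0..1]='8' size=0x8=8, data at stream[3..11]='60662zmz' -> body[0..8], body so far='60662zmz'
Chunk 2: stream[13..14]='8' size=0x8=8, data at stream[16..24]='kruk3edm' -> body[8..16], body so far='60662zmzkruk3edm'
Chunk 3: stream[26..27]='5' size=0x5=5, data at stream[29..34]='t83xh' -> body[16..21], body so far='60662zmzkruk3edmt83xh'
Chunk 4: stream[36..37]='6' size=0x6=6, data at stream[39..45]='ubbd5a' -> body[21..27], body so far='60662zmzkruk3edmt83xhubbd5a'
Chunk 5: stream[47..48]='0' size=0 (terminator). Final body='60662zmzkruk3edmt83xhubbd5a' (27 bytes)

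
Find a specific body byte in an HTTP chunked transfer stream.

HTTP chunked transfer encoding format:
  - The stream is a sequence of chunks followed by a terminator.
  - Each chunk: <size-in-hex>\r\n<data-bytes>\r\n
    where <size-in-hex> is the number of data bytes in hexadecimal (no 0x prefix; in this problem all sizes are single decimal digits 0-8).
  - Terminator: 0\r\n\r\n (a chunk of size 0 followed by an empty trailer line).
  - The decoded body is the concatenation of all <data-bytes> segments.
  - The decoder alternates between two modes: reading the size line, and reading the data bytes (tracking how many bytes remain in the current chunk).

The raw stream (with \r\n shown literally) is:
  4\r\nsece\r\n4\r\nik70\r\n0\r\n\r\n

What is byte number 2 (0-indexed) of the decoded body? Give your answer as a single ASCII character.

Chunk 1: stream[0..1]='4' size=0x4=4, data at stream[3..7]='sece' -> body[0..4], body so far='sece'
Chunk 2: stream[9..10]='4' size=0x4=4, data at stream[12..16]='ik70' -> body[4..8], body so far='seceik70'
Chunk 3: stream[18..19]='0' size=0 (terminator). Final body='seceik70' (8 bytes)
Body byte 2 = 'c'

Answer: c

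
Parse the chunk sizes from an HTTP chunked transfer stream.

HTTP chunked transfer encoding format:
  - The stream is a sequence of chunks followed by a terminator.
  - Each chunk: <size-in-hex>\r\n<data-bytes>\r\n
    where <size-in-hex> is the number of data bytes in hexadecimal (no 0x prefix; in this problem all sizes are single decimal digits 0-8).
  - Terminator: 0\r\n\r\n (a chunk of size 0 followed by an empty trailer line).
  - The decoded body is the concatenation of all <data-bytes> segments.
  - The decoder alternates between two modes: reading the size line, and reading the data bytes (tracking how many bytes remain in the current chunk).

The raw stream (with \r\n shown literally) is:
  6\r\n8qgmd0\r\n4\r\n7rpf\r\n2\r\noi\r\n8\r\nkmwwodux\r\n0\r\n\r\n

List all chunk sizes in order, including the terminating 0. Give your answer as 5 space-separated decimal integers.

Answer: 6 4 2 8 0

Derivation:
Chunk 1: stream[0..1]='6' size=0x6=6, data at stream[3..9]='8qgmd0' -> body[0..6], body so far='8qgmd0'
Chunk 2: stream[11..12]='4' size=0x4=4, data at stream[14..18]='7rpf' -> body[6..10], body so far='8qgmd07rpf'
Chunk 3: stream[20..21]='2' size=0x2=2, data at stream[23..25]='oi' -> body[10..12], body so far='8qgmd07rpfoi'
Chunk 4: stream[27..28]='8' size=0x8=8, data at stream[30..38]='kmwwodux' -> body[12..20], body so far='8qgmd07rpfoikmwwodux'
Chunk 5: stream[40..41]='0' size=0 (terminator). Final body='8qgmd07rpfoikmwwodux' (20 bytes)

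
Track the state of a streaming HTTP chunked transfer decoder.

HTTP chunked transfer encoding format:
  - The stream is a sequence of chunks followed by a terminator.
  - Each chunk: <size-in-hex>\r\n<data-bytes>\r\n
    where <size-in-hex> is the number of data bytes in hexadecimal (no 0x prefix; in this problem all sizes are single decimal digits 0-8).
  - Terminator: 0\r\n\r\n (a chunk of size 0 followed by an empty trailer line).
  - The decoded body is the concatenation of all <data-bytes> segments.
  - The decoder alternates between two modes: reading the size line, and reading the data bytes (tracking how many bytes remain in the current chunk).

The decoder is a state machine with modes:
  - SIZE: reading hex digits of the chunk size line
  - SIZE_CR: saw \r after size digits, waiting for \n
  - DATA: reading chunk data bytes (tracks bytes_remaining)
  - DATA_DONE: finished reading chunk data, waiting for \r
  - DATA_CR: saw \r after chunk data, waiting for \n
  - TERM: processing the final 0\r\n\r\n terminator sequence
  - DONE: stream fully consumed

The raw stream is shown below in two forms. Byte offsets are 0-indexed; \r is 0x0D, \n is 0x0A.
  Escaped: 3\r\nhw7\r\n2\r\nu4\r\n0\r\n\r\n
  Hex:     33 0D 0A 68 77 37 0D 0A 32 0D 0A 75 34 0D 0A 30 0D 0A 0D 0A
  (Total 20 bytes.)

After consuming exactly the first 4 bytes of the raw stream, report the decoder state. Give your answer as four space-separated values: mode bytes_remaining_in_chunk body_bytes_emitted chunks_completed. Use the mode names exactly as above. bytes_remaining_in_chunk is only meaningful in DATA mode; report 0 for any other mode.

Answer: DATA 2 1 0

Derivation:
Byte 0 = '3': mode=SIZE remaining=0 emitted=0 chunks_done=0
Byte 1 = 0x0D: mode=SIZE_CR remaining=0 emitted=0 chunks_done=0
Byte 2 = 0x0A: mode=DATA remaining=3 emitted=0 chunks_done=0
Byte 3 = 'h': mode=DATA remaining=2 emitted=1 chunks_done=0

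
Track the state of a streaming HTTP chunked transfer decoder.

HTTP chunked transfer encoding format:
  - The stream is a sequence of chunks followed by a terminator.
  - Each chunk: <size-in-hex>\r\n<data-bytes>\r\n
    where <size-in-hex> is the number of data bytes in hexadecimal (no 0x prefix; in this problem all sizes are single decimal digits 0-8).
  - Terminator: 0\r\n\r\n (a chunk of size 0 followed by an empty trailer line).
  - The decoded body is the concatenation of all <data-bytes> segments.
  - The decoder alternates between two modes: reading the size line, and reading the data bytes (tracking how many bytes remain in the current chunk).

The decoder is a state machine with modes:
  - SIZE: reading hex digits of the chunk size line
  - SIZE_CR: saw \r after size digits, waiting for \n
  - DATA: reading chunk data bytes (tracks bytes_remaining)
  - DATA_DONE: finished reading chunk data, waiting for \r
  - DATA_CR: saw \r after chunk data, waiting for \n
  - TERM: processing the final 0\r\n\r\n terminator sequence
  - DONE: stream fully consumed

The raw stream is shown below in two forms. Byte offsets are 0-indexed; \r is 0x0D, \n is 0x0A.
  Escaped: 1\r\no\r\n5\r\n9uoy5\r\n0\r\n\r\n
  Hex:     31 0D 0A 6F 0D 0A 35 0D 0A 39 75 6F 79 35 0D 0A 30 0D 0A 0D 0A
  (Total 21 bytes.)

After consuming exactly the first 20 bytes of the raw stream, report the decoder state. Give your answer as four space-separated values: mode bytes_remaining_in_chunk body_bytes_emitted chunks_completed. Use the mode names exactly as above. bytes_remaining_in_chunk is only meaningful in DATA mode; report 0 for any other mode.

Byte 0 = '1': mode=SIZE remaining=0 emitted=0 chunks_done=0
Byte 1 = 0x0D: mode=SIZE_CR remaining=0 emitted=0 chunks_done=0
Byte 2 = 0x0A: mode=DATA remaining=1 emitted=0 chunks_done=0
Byte 3 = 'o': mode=DATA_DONE remaining=0 emitted=1 chunks_done=0
Byte 4 = 0x0D: mode=DATA_CR remaining=0 emitted=1 chunks_done=0
Byte 5 = 0x0A: mode=SIZE remaining=0 emitted=1 chunks_done=1
Byte 6 = '5': mode=SIZE remaining=0 emitted=1 chunks_done=1
Byte 7 = 0x0D: mode=SIZE_CR remaining=0 emitted=1 chunks_done=1
Byte 8 = 0x0A: mode=DATA remaining=5 emitted=1 chunks_done=1
Byte 9 = '9': mode=DATA remaining=4 emitted=2 chunks_done=1
Byte 10 = 'u': mode=DATA remaining=3 emitted=3 chunks_done=1
Byte 11 = 'o': mode=DATA remaining=2 emitted=4 chunks_done=1
Byte 12 = 'y': mode=DATA remaining=1 emitted=5 chunks_done=1
Byte 13 = '5': mode=DATA_DONE remaining=0 emitted=6 chunks_done=1
Byte 14 = 0x0D: mode=DATA_CR remaining=0 emitted=6 chunks_done=1
Byte 15 = 0x0A: mode=SIZE remaining=0 emitted=6 chunks_done=2
Byte 16 = '0': mode=SIZE remaining=0 emitted=6 chunks_done=2
Byte 17 = 0x0D: mode=SIZE_CR remaining=0 emitted=6 chunks_done=2
Byte 18 = 0x0A: mode=TERM remaining=0 emitted=6 chunks_done=2
Byte 19 = 0x0D: mode=TERM remaining=0 emitted=6 chunks_done=2

Answer: TERM 0 6 2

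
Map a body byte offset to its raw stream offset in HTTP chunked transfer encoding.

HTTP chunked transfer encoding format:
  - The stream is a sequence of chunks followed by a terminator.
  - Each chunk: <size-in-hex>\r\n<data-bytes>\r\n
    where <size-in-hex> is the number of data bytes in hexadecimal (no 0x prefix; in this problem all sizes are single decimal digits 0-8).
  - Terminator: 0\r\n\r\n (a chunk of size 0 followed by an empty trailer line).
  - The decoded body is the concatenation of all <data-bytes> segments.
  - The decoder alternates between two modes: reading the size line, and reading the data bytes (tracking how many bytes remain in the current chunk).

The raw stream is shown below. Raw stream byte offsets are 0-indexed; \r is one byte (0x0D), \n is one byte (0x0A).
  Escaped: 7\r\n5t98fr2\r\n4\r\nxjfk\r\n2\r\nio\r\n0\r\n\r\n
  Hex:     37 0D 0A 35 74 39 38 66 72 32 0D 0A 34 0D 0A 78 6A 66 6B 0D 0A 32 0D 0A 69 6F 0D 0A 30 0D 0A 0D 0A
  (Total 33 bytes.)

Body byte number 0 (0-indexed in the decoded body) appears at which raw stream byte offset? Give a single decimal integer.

Chunk 1: stream[0..1]='7' size=0x7=7, data at stream[3..10]='5t98fr2' -> body[0..7], body so far='5t98fr2'
Chunk 2: stream[12..13]='4' size=0x4=4, data at stream[15..19]='xjfk' -> body[7..11], body so far='5t98fr2xjfk'
Chunk 3: stream[21..22]='2' size=0x2=2, data at stream[24..26]='io' -> body[11..13], body so far='5t98fr2xjfkio'
Chunk 4: stream[28..29]='0' size=0 (terminator). Final body='5t98fr2xjfkio' (13 bytes)
Body byte 0 at stream offset 3

Answer: 3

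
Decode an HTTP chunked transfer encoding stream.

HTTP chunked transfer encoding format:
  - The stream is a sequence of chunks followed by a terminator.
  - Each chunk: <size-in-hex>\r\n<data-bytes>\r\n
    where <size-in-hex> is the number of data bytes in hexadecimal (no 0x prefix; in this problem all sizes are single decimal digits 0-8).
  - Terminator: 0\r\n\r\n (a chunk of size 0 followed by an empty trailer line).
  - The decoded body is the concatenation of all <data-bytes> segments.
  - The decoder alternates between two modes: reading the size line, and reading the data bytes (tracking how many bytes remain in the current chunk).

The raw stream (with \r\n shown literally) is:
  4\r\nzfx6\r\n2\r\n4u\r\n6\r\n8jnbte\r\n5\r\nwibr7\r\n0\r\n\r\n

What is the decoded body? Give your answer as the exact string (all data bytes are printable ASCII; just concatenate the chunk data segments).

Chunk 1: stream[0..1]='4' size=0x4=4, data at stream[3..7]='zfx6' -> body[0..4], body so far='zfx6'
Chunk 2: stream[9..10]='2' size=0x2=2, data at stream[12..14]='4u' -> body[4..6], body so far='zfx64u'
Chunk 3: stream[16..17]='6' size=0x6=6, data at stream[19..25]='8jnbte' -> body[6..12], body so far='zfx64u8jnbte'
Chunk 4: stream[27..28]='5' size=0x5=5, data at stream[30..35]='wibr7' -> body[12..17], body so far='zfx64u8jnbtewibr7'
Chunk 5: stream[37..38]='0' size=0 (terminator). Final body='zfx64u8jnbtewibr7' (17 bytes)

Answer: zfx64u8jnbtewibr7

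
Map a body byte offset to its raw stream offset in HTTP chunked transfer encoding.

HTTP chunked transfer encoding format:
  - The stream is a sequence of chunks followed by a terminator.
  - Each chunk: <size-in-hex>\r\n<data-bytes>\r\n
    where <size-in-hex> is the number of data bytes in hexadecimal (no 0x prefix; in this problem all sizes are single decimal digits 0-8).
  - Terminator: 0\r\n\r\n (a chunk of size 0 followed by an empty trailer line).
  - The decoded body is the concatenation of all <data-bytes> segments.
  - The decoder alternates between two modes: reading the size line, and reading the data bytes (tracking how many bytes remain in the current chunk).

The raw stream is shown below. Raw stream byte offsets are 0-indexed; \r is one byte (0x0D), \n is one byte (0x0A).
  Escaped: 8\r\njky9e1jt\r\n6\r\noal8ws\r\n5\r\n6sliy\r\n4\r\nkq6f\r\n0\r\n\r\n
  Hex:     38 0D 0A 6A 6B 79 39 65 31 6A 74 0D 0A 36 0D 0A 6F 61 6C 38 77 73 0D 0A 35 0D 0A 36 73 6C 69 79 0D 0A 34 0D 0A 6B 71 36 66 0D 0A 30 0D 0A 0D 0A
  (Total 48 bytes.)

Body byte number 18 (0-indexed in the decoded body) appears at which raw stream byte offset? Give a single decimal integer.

Answer: 31

Derivation:
Chunk 1: stream[0..1]='8' size=0x8=8, data at stream[3..11]='jky9e1jt' -> body[0..8], body so far='jky9e1jt'
Chunk 2: stream[13..14]='6' size=0x6=6, data at stream[16..22]='oal8ws' -> body[8..14], body so far='jky9e1jtoal8ws'
Chunk 3: stream[24..25]='5' size=0x5=5, data at stream[27..32]='6sliy' -> body[14..19], body so far='jky9e1jtoal8ws6sliy'
Chunk 4: stream[34..35]='4' size=0x4=4, data at stream[37..41]='kq6f' -> body[19..23], body so far='jky9e1jtoal8ws6sliykq6f'
Chunk 5: stream[43..44]='0' size=0 (terminator). Final body='jky9e1jtoal8ws6sliykq6f' (23 bytes)
Body byte 18 at stream offset 31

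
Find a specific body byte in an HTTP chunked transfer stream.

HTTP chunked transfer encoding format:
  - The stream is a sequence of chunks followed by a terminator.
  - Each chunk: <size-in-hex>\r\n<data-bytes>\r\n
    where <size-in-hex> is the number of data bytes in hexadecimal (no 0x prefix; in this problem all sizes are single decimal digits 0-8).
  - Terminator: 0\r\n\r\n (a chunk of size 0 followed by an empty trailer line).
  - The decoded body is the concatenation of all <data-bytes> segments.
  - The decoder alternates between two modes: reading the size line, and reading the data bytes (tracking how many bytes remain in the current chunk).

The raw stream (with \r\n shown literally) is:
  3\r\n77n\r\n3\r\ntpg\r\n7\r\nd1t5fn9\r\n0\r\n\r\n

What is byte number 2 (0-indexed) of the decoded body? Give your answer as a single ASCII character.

Chunk 1: stream[0..1]='3' size=0x3=3, data at stream[3..6]='77n' -> body[0..3], body so far='77n'
Chunk 2: stream[8..9]='3' size=0x3=3, data at stream[11..14]='tpg' -> body[3..6], body so far='77ntpg'
Chunk 3: stream[16..17]='7' size=0x7=7, data at stream[19..26]='d1t5fn9' -> body[6..13], body so far='77ntpgd1t5fn9'
Chunk 4: stream[28..29]='0' size=0 (terminator). Final body='77ntpgd1t5fn9' (13 bytes)
Body byte 2 = 'n'

Answer: n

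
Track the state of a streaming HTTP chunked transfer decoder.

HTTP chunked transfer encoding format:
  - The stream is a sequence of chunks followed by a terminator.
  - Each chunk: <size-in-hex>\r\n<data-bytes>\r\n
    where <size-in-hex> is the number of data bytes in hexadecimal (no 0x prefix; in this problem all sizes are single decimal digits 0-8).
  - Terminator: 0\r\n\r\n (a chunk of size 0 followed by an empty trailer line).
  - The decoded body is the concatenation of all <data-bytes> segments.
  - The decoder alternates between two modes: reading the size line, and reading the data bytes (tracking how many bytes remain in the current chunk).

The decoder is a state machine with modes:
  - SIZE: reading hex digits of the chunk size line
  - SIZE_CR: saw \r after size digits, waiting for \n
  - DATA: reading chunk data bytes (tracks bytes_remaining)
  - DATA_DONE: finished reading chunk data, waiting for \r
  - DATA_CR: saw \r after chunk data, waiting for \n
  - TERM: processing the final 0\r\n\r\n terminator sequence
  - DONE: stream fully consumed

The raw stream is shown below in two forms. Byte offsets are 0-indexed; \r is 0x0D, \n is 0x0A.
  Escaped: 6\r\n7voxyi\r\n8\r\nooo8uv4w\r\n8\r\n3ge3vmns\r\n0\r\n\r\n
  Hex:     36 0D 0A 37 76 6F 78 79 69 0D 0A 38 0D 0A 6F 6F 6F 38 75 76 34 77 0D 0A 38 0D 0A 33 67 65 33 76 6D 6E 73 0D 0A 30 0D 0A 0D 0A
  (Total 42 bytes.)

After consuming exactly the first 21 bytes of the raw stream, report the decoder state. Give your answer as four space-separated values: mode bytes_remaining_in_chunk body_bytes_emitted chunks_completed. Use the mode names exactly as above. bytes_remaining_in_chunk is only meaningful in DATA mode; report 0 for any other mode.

Byte 0 = '6': mode=SIZE remaining=0 emitted=0 chunks_done=0
Byte 1 = 0x0D: mode=SIZE_CR remaining=0 emitted=0 chunks_done=0
Byte 2 = 0x0A: mode=DATA remaining=6 emitted=0 chunks_done=0
Byte 3 = '7': mode=DATA remaining=5 emitted=1 chunks_done=0
Byte 4 = 'v': mode=DATA remaining=4 emitted=2 chunks_done=0
Byte 5 = 'o': mode=DATA remaining=3 emitted=3 chunks_done=0
Byte 6 = 'x': mode=DATA remaining=2 emitted=4 chunks_done=0
Byte 7 = 'y': mode=DATA remaining=1 emitted=5 chunks_done=0
Byte 8 = 'i': mode=DATA_DONE remaining=0 emitted=6 chunks_done=0
Byte 9 = 0x0D: mode=DATA_CR remaining=0 emitted=6 chunks_done=0
Byte 10 = 0x0A: mode=SIZE remaining=0 emitted=6 chunks_done=1
Byte 11 = '8': mode=SIZE remaining=0 emitted=6 chunks_done=1
Byte 12 = 0x0D: mode=SIZE_CR remaining=0 emitted=6 chunks_done=1
Byte 13 = 0x0A: mode=DATA remaining=8 emitted=6 chunks_done=1
Byte 14 = 'o': mode=DATA remaining=7 emitted=7 chunks_done=1
Byte 15 = 'o': mode=DATA remaining=6 emitted=8 chunks_done=1
Byte 16 = 'o': mode=DATA remaining=5 emitted=9 chunks_done=1
Byte 17 = '8': mode=DATA remaining=4 emitted=10 chunks_done=1
Byte 18 = 'u': mode=DATA remaining=3 emitted=11 chunks_done=1
Byte 19 = 'v': mode=DATA remaining=2 emitted=12 chunks_done=1
Byte 20 = '4': mode=DATA remaining=1 emitted=13 chunks_done=1

Answer: DATA 1 13 1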